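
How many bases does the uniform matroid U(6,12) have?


Bases of U(6,12) are all 6-element subsets of the 12-element ground set.
Number of bases = C(12,6).
(12 choose 6) = 924.

924


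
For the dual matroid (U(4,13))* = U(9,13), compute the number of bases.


The dual of U(r,n) is U(n-r, n) = U(9,13).
Bases of U(9,13) are all (9)-element subsets.
|B(M*)| = (13 choose 9) = 715.

715


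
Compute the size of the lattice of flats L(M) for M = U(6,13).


Flats of U(6,13): every subset of size < 6 is a flat, plus E itself.
Count = (13 choose 0) + (13 choose 1) + (13 choose 2) + (13 choose 3) + (13 choose 4) + (13 choose 5) + 1
     = 1 + 13 + 78 + 286 + 715 + 1287 + 1
     = 2381.

2381


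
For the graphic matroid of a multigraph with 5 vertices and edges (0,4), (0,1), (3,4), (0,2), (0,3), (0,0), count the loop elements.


In a graphic matroid, a loop is a self-loop edge (u,u) with rank 0.
Examining all 6 edges for self-loops...
Self-loops found: (0,0)
Number of loops = 1.

1


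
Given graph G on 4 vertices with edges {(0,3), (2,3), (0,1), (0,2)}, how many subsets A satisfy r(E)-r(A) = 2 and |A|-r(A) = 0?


R(x,y) = sum over A in 2^E of x^(r(E)-r(A)) * y^(|A|-r(A)).
G has 4 vertices, 4 edges. r(E) = 3.
Enumerate all 2^4 = 16 subsets.
Count subsets with r(E)-r(A)=2 and |A|-r(A)=0: 4.

4


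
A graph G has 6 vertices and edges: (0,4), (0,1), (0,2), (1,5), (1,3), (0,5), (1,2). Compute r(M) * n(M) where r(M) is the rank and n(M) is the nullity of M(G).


r(M) = |V| - c = 6 - 1 = 5.
nullity = |E| - r(M) = 7 - 5 = 2.
Product = 5 * 2 = 10.

10


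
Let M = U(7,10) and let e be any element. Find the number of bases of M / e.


Contracting e from U(7,10) gives U(6,9).
Bases of U(6,9) = (9 choose 6) = 84.

84


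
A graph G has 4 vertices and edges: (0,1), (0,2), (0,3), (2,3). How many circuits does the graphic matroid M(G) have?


A circuit in a graphic matroid = edge set of a simple cycle.
G has 4 vertices and 4 edges.
Enumerating all minimal edge subsets forming cycles...
Total circuits found: 1.

1


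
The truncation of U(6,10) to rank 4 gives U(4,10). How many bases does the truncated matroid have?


Truncating U(6,10) to rank 4 gives U(4,10).
Bases of U(4,10) are all 4-element subsets of 10 elements.
Number of bases = C(10,4) = 10! / (4! * 6!) = 210.

210


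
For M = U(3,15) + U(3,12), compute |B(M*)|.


(M1+M2)* = M1* + M2*.
M1* = U(12,15), bases: C(15,12) = 455.
M2* = U(9,12), bases: C(12,9) = 220.
|B(M*)| = 455 * 220 = 100100.

100100


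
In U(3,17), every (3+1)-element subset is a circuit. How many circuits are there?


In U(3,17), circuits are the (4)-element subsets.
Any set of 4 elements is dependent, and removing any one element gives
an independent set of size 3, so it is a minimal dependent set.
Number of circuits = (17 choose 4) = 2380.

2380


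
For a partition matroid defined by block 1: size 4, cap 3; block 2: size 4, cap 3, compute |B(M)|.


A basis picks exactly ci elements from block i.
Number of bases = product of C(|Si|, ci).
= C(4,3) * C(4,3)
= 4 * 4
= 16.

16


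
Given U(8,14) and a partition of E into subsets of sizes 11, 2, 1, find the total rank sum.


r(Ai) = min(|Ai|, 8) for each part.
Sum = min(11,8) + min(2,8) + min(1,8)
    = 8 + 2 + 1
    = 11.

11


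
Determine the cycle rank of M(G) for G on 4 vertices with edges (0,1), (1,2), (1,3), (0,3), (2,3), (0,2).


Cycle rank (nullity) = |E| - r(M) = |E| - (|V| - c).
|E| = 6, |V| = 4, c = 1.
Nullity = 6 - (4 - 1) = 6 - 3 = 3.

3


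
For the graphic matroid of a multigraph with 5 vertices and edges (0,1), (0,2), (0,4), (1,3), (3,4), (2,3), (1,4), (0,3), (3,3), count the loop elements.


In a graphic matroid, a loop is a self-loop edge (u,u) with rank 0.
Examining all 9 edges for self-loops...
Self-loops found: (3,3)
Number of loops = 1.

1


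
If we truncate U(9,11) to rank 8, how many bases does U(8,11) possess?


Truncating U(9,11) to rank 8 gives U(8,11).
Bases of U(8,11) are all 8-element subsets of 11 elements.
Number of bases = C(11,8) = 165.

165


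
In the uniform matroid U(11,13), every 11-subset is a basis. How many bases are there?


Bases of U(11,13) are all 11-element subsets of the 13-element ground set.
Number of bases = C(13,11).
C(13,11) = 13! / (11! * 2!) = 78.

78


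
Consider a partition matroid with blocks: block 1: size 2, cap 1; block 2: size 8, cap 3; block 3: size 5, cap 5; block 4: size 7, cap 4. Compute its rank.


Rank of a partition matroid = sum of min(|Si|, ci) for each block.
= min(2,1) + min(8,3) + min(5,5) + min(7,4)
= 1 + 3 + 5 + 4
= 13.

13


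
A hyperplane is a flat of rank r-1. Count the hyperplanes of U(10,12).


Hyperplanes of U(10,12) are flats of rank 9.
In a uniform matroid, these are exactly the (9)-element subsets.
Count = C(12,9) = 12! / (9! * 3!) = 220.

220


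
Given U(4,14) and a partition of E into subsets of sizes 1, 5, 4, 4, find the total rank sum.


r(Ai) = min(|Ai|, 4) for each part.
Sum = min(1,4) + min(5,4) + min(4,4) + min(4,4)
    = 1 + 4 + 4 + 4
    = 13.

13


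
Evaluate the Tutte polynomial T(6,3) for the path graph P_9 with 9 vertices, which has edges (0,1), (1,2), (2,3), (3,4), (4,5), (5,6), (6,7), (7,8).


A path on 9 vertices is a tree with 8 edges.
T(x,y) = x^(8) for any tree.
T(6,3) = 6^8 = 1679616.

1679616


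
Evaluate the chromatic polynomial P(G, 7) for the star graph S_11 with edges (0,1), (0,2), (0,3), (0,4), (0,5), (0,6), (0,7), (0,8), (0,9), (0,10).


P(tree, k) = k * (k-1)^(10) for any tree on 11 vertices.
P(7) = 7 * 6^10 = 7 * 60466176 = 423263232.

423263232


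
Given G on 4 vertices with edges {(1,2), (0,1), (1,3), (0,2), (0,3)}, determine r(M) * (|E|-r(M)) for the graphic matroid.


r(M) = |V| - c = 4 - 1 = 3.
nullity = |E| - r(M) = 5 - 3 = 2.
Product = 3 * 2 = 6.

6


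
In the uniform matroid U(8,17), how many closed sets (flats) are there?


Flats of U(8,17): every subset of size < 8 is a flat, plus E itself.
Count = C(17,0) + C(17,1) + C(17,2) + C(17,3) + C(17,4) + C(17,5) + C(17,6) + C(17,7) + 1
     = 1 + 17 + 136 + 680 + 2380 + 6188 + 12376 + 19448 + 1
     = 41227.

41227


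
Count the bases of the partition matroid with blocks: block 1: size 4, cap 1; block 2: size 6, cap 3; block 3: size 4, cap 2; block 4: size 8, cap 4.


A basis picks exactly ci elements from block i.
Number of bases = product of C(|Si|, ci).
= C(4,1) * C(6,3) * C(4,2) * C(8,4)
= 4 * 20 * 6 * 70
= 33600.

33600


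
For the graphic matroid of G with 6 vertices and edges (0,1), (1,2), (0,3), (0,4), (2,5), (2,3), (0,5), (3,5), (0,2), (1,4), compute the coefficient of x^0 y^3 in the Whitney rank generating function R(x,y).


R(x,y) = sum over A in 2^E of x^(r(E)-r(A)) * y^(|A|-r(A)).
G has 6 vertices, 10 edges. r(E) = 5.
Enumerate all 2^10 = 1024 subsets.
Count subsets with r(E)-r(A)=0 and |A|-r(A)=3: 44.

44


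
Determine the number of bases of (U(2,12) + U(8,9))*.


(M1+M2)* = M1* + M2*.
M1* = U(10,12), bases: C(12,10) = 66.
M2* = U(1,9), bases: C(9,1) = 9.
|B(M*)| = 66 * 9 = 594.

594


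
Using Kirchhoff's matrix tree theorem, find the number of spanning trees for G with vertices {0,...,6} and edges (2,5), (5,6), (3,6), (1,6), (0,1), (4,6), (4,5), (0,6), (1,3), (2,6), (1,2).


By Kirchhoff's matrix tree theorem, the number of spanning trees equals
the determinant of any cofactor of the Laplacian matrix L.
G has 7 vertices and 11 edges.
Computing the (6 x 6) cofactor determinant gives 136.

136


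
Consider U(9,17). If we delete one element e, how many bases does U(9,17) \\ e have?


Deleting e from U(9,17) gives U(9,16) since n > r.
Bases of U(9,16) = C(16,9) = 16! / (9! * 7!) = 11440.

11440


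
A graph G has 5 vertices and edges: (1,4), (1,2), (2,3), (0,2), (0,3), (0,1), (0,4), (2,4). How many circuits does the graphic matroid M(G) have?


A circuit in a graphic matroid = edge set of a simple cycle.
G has 5 vertices and 8 edges.
Enumerating all minimal edge subsets forming cycles...
Total circuits found: 12.

12


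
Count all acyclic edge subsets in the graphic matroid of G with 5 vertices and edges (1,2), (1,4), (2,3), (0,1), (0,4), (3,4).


An independent set in a graphic matroid is an acyclic edge subset.
G has 5 vertices and 6 edges.
Enumerate all 2^6 = 64 subsets, checking for acyclicity.
Total independent sets = 52.

52


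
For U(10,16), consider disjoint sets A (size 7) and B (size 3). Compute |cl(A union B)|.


|A union B| = 7 + 3 = 10 (disjoint).
In U(10,16), cl(S) = S if |S| < 10, else cl(S) = E.
Since 10 >= 10, cl(A union B) = E.
|cl(A union B)| = 16.

16


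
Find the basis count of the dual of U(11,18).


The dual of U(r,n) is U(n-r, n) = U(7,18).
Bases of U(7,18) are all (7)-element subsets.
|B(M*)| = (18 choose 7) = 31824.

31824


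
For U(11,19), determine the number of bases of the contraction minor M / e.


Contracting e from U(11,19) gives U(10,18).
Bases of U(10,18) = C(18,10) = 43758.

43758


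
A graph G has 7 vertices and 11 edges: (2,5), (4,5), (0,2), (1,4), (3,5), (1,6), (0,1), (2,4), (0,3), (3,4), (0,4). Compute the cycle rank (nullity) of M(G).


Cycle rank (nullity) = |E| - r(M) = |E| - (|V| - c).
|E| = 11, |V| = 7, c = 1.
Nullity = 11 - (7 - 1) = 11 - 6 = 5.

5


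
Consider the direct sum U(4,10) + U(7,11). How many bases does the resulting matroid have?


Bases of a direct sum M1 + M2: |B| = |B(M1)| * |B(M2)|.
|B(U(4,10))| = C(10,4) = 210.
|B(U(7,11))| = C(11,7) = 330.
Total bases = 210 * 330 = 69300.

69300


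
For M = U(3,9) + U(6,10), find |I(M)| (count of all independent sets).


For a direct sum, |I(M1+M2)| = |I(M1)| * |I(M2)|.
|I(U(3,9))| = sum C(9,k) for k=0..3 = 130.
|I(U(6,10))| = sum C(10,k) for k=0..6 = 848.
Total = 130 * 848 = 110240.

110240


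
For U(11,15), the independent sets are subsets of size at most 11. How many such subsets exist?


Independent sets of U(11,15) are all subsets of size <= 11.
Count = (15 choose 0) + (15 choose 1) + (15 choose 2) + (15 choose 3) + (15 choose 4) + (15 choose 5) + (15 choose 6) + (15 choose 7) + (15 choose 8) + (15 choose 9) + (15 choose 10) + (15 choose 11)
     = 1 + 15 + 105 + 455 + 1365 + 3003 + 5005 + 6435 + 6435 + 5005 + 3003 + 1365
     = 32192.

32192


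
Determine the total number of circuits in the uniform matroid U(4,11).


In U(4,11), circuits are the (5)-element subsets.
Any set of 5 elements is dependent, and removing any one element gives
an independent set of size 4, so it is a minimal dependent set.
Number of circuits = C(11,5) = 462.

462


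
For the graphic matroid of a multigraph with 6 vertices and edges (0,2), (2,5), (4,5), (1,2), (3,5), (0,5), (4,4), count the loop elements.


In a graphic matroid, a loop is a self-loop edge (u,u) with rank 0.
Examining all 7 edges for self-loops...
Self-loops found: (4,4)
Number of loops = 1.

1


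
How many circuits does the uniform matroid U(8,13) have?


In U(8,13), circuits are the (9)-element subsets.
Any set of 9 elements is dependent, and removing any one element gives
an independent set of size 8, so it is a minimal dependent set.
Number of circuits = (13 choose 9) = 715.

715


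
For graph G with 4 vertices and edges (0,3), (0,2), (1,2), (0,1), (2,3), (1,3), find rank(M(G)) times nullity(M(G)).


r(M) = |V| - c = 4 - 1 = 3.
nullity = |E| - r(M) = 6 - 3 = 3.
Product = 3 * 3 = 9.

9


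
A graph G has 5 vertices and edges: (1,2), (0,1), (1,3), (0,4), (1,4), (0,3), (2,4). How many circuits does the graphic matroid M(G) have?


A circuit in a graphic matroid = edge set of a simple cycle.
G has 5 vertices and 7 edges.
Enumerating all minimal edge subsets forming cycles...
Total circuits found: 6.

6


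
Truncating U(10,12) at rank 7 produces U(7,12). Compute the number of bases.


Truncating U(10,12) to rank 7 gives U(7,12).
Bases of U(7,12) are all 7-element subsets of 12 elements.
Number of bases = (12 choose 7) = 792.

792


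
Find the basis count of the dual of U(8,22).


The dual of U(r,n) is U(n-r, n) = U(14,22).
Bases of U(14,22) are all (14)-element subsets.
|B(M*)| = (22 choose 14) = 319770.

319770


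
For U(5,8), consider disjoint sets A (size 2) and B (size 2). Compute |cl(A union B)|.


|A union B| = 2 + 2 = 4 (disjoint).
In U(5,8), cl(S) = S if |S| < 5, else cl(S) = E.
Since 4 < 5, cl(A union B) = A union B.
|cl(A union B)| = 4.

4


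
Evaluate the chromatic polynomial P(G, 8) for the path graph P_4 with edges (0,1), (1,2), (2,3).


P(P_4, k) = k * (k-1)^(3).
P(8) = 8 * 7^3 = 8 * 343 = 2744.

2744


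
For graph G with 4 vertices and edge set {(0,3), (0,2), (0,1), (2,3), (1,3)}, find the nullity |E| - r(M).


Cycle rank (nullity) = |E| - r(M) = |E| - (|V| - c).
|E| = 5, |V| = 4, c = 1.
Nullity = 5 - (4 - 1) = 5 - 3 = 2.

2


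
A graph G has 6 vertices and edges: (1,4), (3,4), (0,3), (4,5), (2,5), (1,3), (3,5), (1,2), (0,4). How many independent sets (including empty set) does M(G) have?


An independent set in a graphic matroid is an acyclic edge subset.
G has 6 vertices and 9 edges.
Enumerate all 2^9 = 512 subsets, checking for acyclicity.
Total independent sets = 290.

290


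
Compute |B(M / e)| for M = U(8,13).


Contracting e from U(8,13) gives U(7,12).
Bases of U(7,12) = C(12,7) = 792.

792


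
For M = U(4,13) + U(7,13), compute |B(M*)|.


(M1+M2)* = M1* + M2*.
M1* = U(9,13), bases: C(13,9) = 715.
M2* = U(6,13), bases: C(13,6) = 1716.
|B(M*)| = 715 * 1716 = 1226940.

1226940


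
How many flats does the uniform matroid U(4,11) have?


Flats of U(4,11): every subset of size < 4 is a flat, plus E itself.
Count = (11 choose 0) + (11 choose 1) + (11 choose 2) + (11 choose 3) + 1
     = 1 + 11 + 55 + 165 + 1
     = 233.

233


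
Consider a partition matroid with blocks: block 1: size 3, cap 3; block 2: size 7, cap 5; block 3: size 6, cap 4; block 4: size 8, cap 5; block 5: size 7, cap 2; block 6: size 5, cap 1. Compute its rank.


Rank of a partition matroid = sum of min(|Si|, ci) for each block.
= min(3,3) + min(7,5) + min(6,4) + min(8,5) + min(7,2) + min(5,1)
= 3 + 5 + 4 + 5 + 2 + 1
= 20.

20


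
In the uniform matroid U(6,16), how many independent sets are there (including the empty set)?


Independent sets of U(6,16) are all subsets of size <= 6.
Count = (16 choose 0) + (16 choose 1) + (16 choose 2) + (16 choose 3) + (16 choose 4) + (16 choose 5) + (16 choose 6)
     = 1 + 16 + 120 + 560 + 1820 + 4368 + 8008
     = 14893.

14893


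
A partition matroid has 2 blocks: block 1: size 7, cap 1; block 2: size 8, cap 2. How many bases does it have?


A basis picks exactly ci elements from block i.
Number of bases = product of C(|Si|, ci).
= C(7,1) * C(8,2)
= 7 * 28
= 196.

196


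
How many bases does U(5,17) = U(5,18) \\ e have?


Deleting e from U(5,18) gives U(5,17) since n > r.
Bases of U(5,17) = C(17,5) = 17! / (5! * 12!) = 6188.

6188


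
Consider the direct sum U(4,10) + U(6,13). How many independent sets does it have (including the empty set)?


For a direct sum, |I(M1+M2)| = |I(M1)| * |I(M2)|.
|I(U(4,10))| = sum C(10,k) for k=0..4 = 386.
|I(U(6,13))| = sum C(13,k) for k=0..6 = 4096.
Total = 386 * 4096 = 1581056.

1581056


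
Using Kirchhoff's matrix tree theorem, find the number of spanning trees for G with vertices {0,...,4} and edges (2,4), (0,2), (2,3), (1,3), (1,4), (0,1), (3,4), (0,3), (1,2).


By Kirchhoff's matrix tree theorem, the number of spanning trees equals
the determinant of any cofactor of the Laplacian matrix L.
G has 5 vertices and 9 edges.
Computing the (4 x 4) cofactor determinant gives 75.

75


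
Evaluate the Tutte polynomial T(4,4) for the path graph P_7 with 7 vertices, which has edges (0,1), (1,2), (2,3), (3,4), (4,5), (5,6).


A path on 7 vertices is a tree with 6 edges.
T(x,y) = x^(6) for any tree.
T(4,4) = 4^6 = 4096.

4096


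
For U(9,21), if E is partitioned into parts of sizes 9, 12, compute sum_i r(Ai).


r(Ai) = min(|Ai|, 9) for each part.
Sum = min(9,9) + min(12,9)
    = 9 + 9
    = 18.

18


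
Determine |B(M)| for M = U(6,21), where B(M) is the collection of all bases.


Bases of U(6,21) are all 6-element subsets of the 21-element ground set.
Number of bases = C(21,6).
(21 choose 6) = 54264.

54264


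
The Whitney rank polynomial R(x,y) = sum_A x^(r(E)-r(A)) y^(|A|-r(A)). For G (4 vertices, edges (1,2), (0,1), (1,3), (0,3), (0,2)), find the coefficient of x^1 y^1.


R(x,y) = sum over A in 2^E of x^(r(E)-r(A)) * y^(|A|-r(A)).
G has 4 vertices, 5 edges. r(E) = 3.
Enumerate all 2^5 = 32 subsets.
Count subsets with r(E)-r(A)=1 and |A|-r(A)=1: 2.

2


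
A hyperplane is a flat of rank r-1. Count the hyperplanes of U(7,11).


Hyperplanes of U(7,11) are flats of rank 6.
In a uniform matroid, these are exactly the (6)-element subsets.
Count = C(11,6) = 11! / (6! * 5!) = 462.

462


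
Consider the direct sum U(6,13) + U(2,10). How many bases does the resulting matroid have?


Bases of a direct sum M1 + M2: |B| = |B(M1)| * |B(M2)|.
|B(U(6,13))| = C(13,6) = 1716.
|B(U(2,10))| = C(10,2) = 45.
Total bases = 1716 * 45 = 77220.

77220


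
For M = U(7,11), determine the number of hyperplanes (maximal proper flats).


Hyperplanes of U(7,11) are flats of rank 6.
In a uniform matroid, these are exactly the (6)-element subsets.
Count = (11 choose 6) = 462.

462


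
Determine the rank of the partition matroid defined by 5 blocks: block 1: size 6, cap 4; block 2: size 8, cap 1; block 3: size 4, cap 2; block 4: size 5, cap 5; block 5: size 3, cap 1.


Rank of a partition matroid = sum of min(|Si|, ci) for each block.
= min(6,4) + min(8,1) + min(4,2) + min(5,5) + min(3,1)
= 4 + 1 + 2 + 5 + 1
= 13.

13


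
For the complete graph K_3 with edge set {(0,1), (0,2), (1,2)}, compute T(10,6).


T(K_3; x,y) = x^2 + x + y.
T(10,6) = 100 + 10 + 6 = 116.

116


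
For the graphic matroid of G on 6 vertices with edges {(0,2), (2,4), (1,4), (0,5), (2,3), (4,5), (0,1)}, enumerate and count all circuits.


A circuit in a graphic matroid = edge set of a simple cycle.
G has 6 vertices and 7 edges.
Enumerating all minimal edge subsets forming cycles...
Total circuits found: 3.

3


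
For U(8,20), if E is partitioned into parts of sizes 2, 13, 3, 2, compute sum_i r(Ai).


r(Ai) = min(|Ai|, 8) for each part.
Sum = min(2,8) + min(13,8) + min(3,8) + min(2,8)
    = 2 + 8 + 3 + 2
    = 15.

15


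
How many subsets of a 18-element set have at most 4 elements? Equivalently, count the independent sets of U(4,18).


Independent sets of U(4,18) are all subsets of size <= 4.
Count = (18 choose 0) + (18 choose 1) + (18 choose 2) + (18 choose 3) + (18 choose 4)
     = 1 + 18 + 153 + 816 + 3060
     = 4048.

4048


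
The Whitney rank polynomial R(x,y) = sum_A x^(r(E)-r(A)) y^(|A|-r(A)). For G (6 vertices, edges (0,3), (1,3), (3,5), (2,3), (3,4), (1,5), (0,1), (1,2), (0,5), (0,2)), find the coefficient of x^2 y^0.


R(x,y) = sum over A in 2^E of x^(r(E)-r(A)) * y^(|A|-r(A)).
G has 6 vertices, 10 edges. r(E) = 5.
Enumerate all 2^10 = 1024 subsets.
Count subsets with r(E)-r(A)=2 and |A|-r(A)=0: 113.

113


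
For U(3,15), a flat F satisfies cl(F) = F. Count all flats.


Flats of U(3,15): every subset of size < 3 is a flat, plus E itself.
Count = (15 choose 0) + (15 choose 1) + (15 choose 2) + 1
     = 1 + 15 + 105 + 1
     = 122.

122


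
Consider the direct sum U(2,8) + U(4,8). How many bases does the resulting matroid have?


Bases of a direct sum M1 + M2: |B| = |B(M1)| * |B(M2)|.
|B(U(2,8))| = C(8,2) = 28.
|B(U(4,8))| = C(8,4) = 70.
Total bases = 28 * 70 = 1960.

1960


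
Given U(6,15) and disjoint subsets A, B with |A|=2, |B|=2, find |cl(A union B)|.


|A union B| = 2 + 2 = 4 (disjoint).
In U(6,15), cl(S) = S if |S| < 6, else cl(S) = E.
Since 4 < 6, cl(A union B) = A union B.
|cl(A union B)| = 4.

4


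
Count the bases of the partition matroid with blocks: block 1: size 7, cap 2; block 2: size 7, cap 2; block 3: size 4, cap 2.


A basis picks exactly ci elements from block i.
Number of bases = product of C(|Si|, ci).
= C(7,2) * C(7,2) * C(4,2)
= 21 * 21 * 6
= 2646.

2646


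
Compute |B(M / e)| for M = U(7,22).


Contracting e from U(7,22) gives U(6,21).
Bases of U(6,21) = C(21,6) = 54264.

54264


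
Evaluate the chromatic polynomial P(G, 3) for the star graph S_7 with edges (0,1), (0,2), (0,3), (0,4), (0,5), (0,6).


P(tree, k) = k * (k-1)^(6) for any tree on 7 vertices.
P(3) = 3 * 2^6 = 3 * 64 = 192.

192


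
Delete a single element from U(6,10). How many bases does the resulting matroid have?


Deleting e from U(6,10) gives U(6,9) since n > r.
Bases of U(6,9) = C(9,6) = 9! / (6! * 3!) = 84.

84


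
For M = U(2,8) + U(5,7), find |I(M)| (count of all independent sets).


For a direct sum, |I(M1+M2)| = |I(M1)| * |I(M2)|.
|I(U(2,8))| = sum C(8,k) for k=0..2 = 37.
|I(U(5,7))| = sum C(7,k) for k=0..5 = 120.
Total = 37 * 120 = 4440.

4440


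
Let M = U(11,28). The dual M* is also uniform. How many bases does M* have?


The dual of U(r,n) is U(n-r, n) = U(17,28).
Bases of U(17,28) are all (17)-element subsets.
|B(M*)| = C(28,17) = 21474180.

21474180


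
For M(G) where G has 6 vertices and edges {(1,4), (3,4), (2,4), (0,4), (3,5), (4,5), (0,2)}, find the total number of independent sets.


An independent set in a graphic matroid is an acyclic edge subset.
G has 6 vertices and 7 edges.
Enumerate all 2^7 = 128 subsets, checking for acyclicity.
Total independent sets = 98.

98


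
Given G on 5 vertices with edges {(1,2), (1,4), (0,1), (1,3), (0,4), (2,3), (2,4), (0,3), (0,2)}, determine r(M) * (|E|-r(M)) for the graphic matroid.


r(M) = |V| - c = 5 - 1 = 4.
nullity = |E| - r(M) = 9 - 4 = 5.
Product = 4 * 5 = 20.

20


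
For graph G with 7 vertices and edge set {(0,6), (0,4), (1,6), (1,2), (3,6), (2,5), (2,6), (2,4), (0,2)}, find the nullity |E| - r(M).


Cycle rank (nullity) = |E| - r(M) = |E| - (|V| - c).
|E| = 9, |V| = 7, c = 1.
Nullity = 9 - (7 - 1) = 9 - 6 = 3.

3


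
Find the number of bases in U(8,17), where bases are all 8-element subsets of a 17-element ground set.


Bases of U(8,17) are all 8-element subsets of the 17-element ground set.
Number of bases = C(17,8).
C(17,8) = 24310.

24310


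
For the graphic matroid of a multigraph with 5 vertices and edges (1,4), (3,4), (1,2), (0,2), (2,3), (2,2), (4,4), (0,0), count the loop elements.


In a graphic matroid, a loop is a self-loop edge (u,u) with rank 0.
Examining all 8 edges for self-loops...
Self-loops found: (2,2), (4,4), (0,0)
Number of loops = 3.

3


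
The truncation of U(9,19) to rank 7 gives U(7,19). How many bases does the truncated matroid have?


Truncating U(9,19) to rank 7 gives U(7,19).
Bases of U(7,19) are all 7-element subsets of 19 elements.
Number of bases = C(19,7) = 50388.

50388


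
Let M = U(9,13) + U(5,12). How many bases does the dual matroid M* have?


(M1+M2)* = M1* + M2*.
M1* = U(4,13), bases: C(13,4) = 715.
M2* = U(7,12), bases: C(12,7) = 792.
|B(M*)| = 715 * 792 = 566280.

566280


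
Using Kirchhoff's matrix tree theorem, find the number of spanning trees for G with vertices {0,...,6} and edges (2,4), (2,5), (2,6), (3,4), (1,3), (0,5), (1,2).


By Kirchhoff's matrix tree theorem, the number of spanning trees equals
the determinant of any cofactor of the Laplacian matrix L.
G has 7 vertices and 7 edges.
Computing the (6 x 6) cofactor determinant gives 4.

4


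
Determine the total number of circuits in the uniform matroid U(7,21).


In U(7,21), circuits are the (8)-element subsets.
Any set of 8 elements is dependent, and removing any one element gives
an independent set of size 7, so it is a minimal dependent set.
Number of circuits = (21 choose 8) = 203490.

203490


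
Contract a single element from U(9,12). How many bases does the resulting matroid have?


Contracting e from U(9,12) gives U(8,11).
Bases of U(8,11) = (11 choose 8) = 165.

165


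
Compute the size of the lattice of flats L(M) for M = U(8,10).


Flats of U(8,10): every subset of size < 8 is a flat, plus E itself.
Count = (10 choose 0) + (10 choose 1) + (10 choose 2) + (10 choose 3) + (10 choose 4) + (10 choose 5) + (10 choose 6) + (10 choose 7) + 1
     = 1 + 10 + 45 + 120 + 210 + 252 + 210 + 120 + 1
     = 969.

969


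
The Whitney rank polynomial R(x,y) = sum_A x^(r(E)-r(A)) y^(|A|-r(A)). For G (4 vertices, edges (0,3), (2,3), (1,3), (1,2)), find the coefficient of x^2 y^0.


R(x,y) = sum over A in 2^E of x^(r(E)-r(A)) * y^(|A|-r(A)).
G has 4 vertices, 4 edges. r(E) = 3.
Enumerate all 2^4 = 16 subsets.
Count subsets with r(E)-r(A)=2 and |A|-r(A)=0: 4.

4


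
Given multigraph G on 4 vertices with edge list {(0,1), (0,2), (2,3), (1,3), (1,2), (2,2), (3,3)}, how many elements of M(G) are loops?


In a graphic matroid, a loop is a self-loop edge (u,u) with rank 0.
Examining all 7 edges for self-loops...
Self-loops found: (2,2), (3,3)
Number of loops = 2.

2


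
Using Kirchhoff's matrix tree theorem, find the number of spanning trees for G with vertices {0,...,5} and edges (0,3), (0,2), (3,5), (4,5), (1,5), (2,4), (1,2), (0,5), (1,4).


By Kirchhoff's matrix tree theorem, the number of spanning trees equals
the determinant of any cofactor of the Laplacian matrix L.
G has 6 vertices and 9 edges.
Computing the (5 x 5) cofactor determinant gives 64.

64


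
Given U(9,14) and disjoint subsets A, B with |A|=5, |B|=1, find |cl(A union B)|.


|A union B| = 5 + 1 = 6 (disjoint).
In U(9,14), cl(S) = S if |S| < 9, else cl(S) = E.
Since 6 < 9, cl(A union B) = A union B.
|cl(A union B)| = 6.

6


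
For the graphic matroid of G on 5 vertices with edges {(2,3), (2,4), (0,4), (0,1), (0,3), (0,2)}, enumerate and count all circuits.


A circuit in a graphic matroid = edge set of a simple cycle.
G has 5 vertices and 6 edges.
Enumerating all minimal edge subsets forming cycles...
Total circuits found: 3.

3


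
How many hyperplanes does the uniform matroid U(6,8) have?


Hyperplanes of U(6,8) are flats of rank 5.
In a uniform matroid, these are exactly the (5)-element subsets.
Count = C(8,5) = 8! / (5! * 3!) = 56.

56


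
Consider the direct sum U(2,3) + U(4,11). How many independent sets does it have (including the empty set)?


For a direct sum, |I(M1+M2)| = |I(M1)| * |I(M2)|.
|I(U(2,3))| = sum C(3,k) for k=0..2 = 7.
|I(U(4,11))| = sum C(11,k) for k=0..4 = 562.
Total = 7 * 562 = 3934.

3934


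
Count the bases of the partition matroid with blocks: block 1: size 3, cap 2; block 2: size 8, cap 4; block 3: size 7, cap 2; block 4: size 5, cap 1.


A basis picks exactly ci elements from block i.
Number of bases = product of C(|Si|, ci).
= C(3,2) * C(8,4) * C(7,2) * C(5,1)
= 3 * 70 * 21 * 5
= 22050.

22050


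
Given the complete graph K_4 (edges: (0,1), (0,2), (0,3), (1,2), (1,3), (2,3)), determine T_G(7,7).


T(K_4; x,y) = x^3 + 3x^2 + 4xy + 2x + y^3 + 3y^2 + 2y.
Substituting x=7, y=7:
= 343 + 147 + 196 + 14 + 343 + 147 + 14
= 1204.

1204


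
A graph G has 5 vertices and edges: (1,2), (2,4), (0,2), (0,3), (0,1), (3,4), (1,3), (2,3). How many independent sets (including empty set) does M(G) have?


An independent set in a graphic matroid is an acyclic edge subset.
G has 5 vertices and 8 edges.
Enumerate all 2^8 = 256 subsets, checking for acyclicity.
Total independent sets = 128.

128


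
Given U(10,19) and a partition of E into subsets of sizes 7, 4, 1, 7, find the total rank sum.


r(Ai) = min(|Ai|, 10) for each part.
Sum = min(7,10) + min(4,10) + min(1,10) + min(7,10)
    = 7 + 4 + 1 + 7
    = 19.

19


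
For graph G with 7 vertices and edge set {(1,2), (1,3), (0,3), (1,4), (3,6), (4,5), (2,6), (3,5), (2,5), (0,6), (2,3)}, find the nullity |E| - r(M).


Cycle rank (nullity) = |E| - r(M) = |E| - (|V| - c).
|E| = 11, |V| = 7, c = 1.
Nullity = 11 - (7 - 1) = 11 - 6 = 5.

5


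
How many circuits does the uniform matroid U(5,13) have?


In U(5,13), circuits are the (6)-element subsets.
Any set of 6 elements is dependent, and removing any one element gives
an independent set of size 5, so it is a minimal dependent set.
Number of circuits = (13 choose 6) = 1716.

1716


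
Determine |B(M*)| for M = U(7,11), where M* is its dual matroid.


The dual of U(r,n) is U(n-r, n) = U(4,11).
Bases of U(4,11) are all (4)-element subsets.
|B(M*)| = C(11,4) = 11! / (4! * 7!) = 330.

330


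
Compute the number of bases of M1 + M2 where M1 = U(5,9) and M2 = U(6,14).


Bases of a direct sum M1 + M2: |B| = |B(M1)| * |B(M2)|.
|B(U(5,9))| = C(9,5) = 126.
|B(U(6,14))| = C(14,6) = 3003.
Total bases = 126 * 3003 = 378378.

378378


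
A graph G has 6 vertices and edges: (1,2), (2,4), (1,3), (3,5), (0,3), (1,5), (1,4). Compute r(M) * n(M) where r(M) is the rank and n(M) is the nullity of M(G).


r(M) = |V| - c = 6 - 1 = 5.
nullity = |E| - r(M) = 7 - 5 = 2.
Product = 5 * 2 = 10.

10


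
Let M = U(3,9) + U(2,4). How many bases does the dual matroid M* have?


(M1+M2)* = M1* + M2*.
M1* = U(6,9), bases: C(9,6) = 84.
M2* = U(2,4), bases: C(4,2) = 6.
|B(M*)| = 84 * 6 = 504.

504


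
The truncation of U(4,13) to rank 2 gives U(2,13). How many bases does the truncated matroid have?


Truncating U(4,13) to rank 2 gives U(2,13).
Bases of U(2,13) are all 2-element subsets of 13 elements.
Number of bases = C(13,2) = 13! / (2! * 11!) = 78.

78


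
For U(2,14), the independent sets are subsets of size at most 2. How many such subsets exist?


Independent sets of U(2,14) are all subsets of size <= 2.
Count = (14 choose 0) + (14 choose 1) + (14 choose 2)
     = 1 + 14 + 91
     = 106.

106


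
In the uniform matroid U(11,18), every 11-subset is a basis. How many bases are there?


Bases of U(11,18) are all 11-element subsets of the 18-element ground set.
Number of bases = C(18,11).
C(18,11) = 31824.

31824


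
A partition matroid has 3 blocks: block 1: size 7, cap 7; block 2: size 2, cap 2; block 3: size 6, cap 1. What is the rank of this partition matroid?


Rank of a partition matroid = sum of min(|Si|, ci) for each block.
= min(7,7) + min(2,2) + min(6,1)
= 7 + 2 + 1
= 10.

10


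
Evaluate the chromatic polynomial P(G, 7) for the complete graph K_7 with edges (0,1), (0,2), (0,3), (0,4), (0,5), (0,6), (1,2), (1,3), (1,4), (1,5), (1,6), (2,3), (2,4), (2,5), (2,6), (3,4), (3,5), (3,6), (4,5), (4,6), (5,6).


P(K_7, k) = k(k-1)(k-2)...(k-6).
P(7) = (7) * (6) * (5) * (4) * (3) * (2) * (1) = 5040.

5040


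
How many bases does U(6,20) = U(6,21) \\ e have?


Deleting e from U(6,21) gives U(6,20) since n > r.
Bases of U(6,20) = C(20,6) = 20! / (6! * 14!) = 38760.

38760


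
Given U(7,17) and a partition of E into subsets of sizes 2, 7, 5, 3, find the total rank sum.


r(Ai) = min(|Ai|, 7) for each part.
Sum = min(2,7) + min(7,7) + min(5,7) + min(3,7)
    = 2 + 7 + 5 + 3
    = 17.

17


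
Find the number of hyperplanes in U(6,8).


Hyperplanes of U(6,8) are flats of rank 5.
In a uniform matroid, these are exactly the (5)-element subsets.
Count = C(8,5) = 8! / (5! * 3!) = 56.

56


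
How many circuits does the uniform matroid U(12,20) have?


In U(12,20), circuits are the (13)-element subsets.
Any set of 13 elements is dependent, and removing any one element gives
an independent set of size 12, so it is a minimal dependent set.
Number of circuits = C(20,13) = 77520.

77520


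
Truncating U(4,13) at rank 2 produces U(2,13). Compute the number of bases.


Truncating U(4,13) to rank 2 gives U(2,13).
Bases of U(2,13) are all 2-element subsets of 13 elements.
Number of bases = C(13,2) = 13! / (2! * 11!) = 78.

78


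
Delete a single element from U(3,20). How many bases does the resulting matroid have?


Deleting e from U(3,20) gives U(3,19) since n > r.
Bases of U(3,19) = C(19,3) = 19! / (3! * 16!) = 969.

969


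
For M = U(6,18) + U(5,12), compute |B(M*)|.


(M1+M2)* = M1* + M2*.
M1* = U(12,18), bases: C(18,12) = 18564.
M2* = U(7,12), bases: C(12,7) = 792.
|B(M*)| = 18564 * 792 = 14702688.

14702688


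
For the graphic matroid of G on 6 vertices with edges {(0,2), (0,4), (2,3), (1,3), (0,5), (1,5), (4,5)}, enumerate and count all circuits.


A circuit in a graphic matroid = edge set of a simple cycle.
G has 6 vertices and 7 edges.
Enumerating all minimal edge subsets forming cycles...
Total circuits found: 3.

3


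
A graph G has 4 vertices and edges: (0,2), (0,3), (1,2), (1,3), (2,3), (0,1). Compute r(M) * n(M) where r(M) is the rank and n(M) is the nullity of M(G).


r(M) = |V| - c = 4 - 1 = 3.
nullity = |E| - r(M) = 6 - 3 = 3.
Product = 3 * 3 = 9.

9


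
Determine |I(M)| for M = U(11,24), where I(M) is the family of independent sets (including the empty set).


Independent sets of U(11,24) are all subsets of size <= 11.
Count = (24 choose 0) + (24 choose 1) + (24 choose 2) + (24 choose 3) + (24 choose 4) + (24 choose 5) + (24 choose 6) + (24 choose 7) + (24 choose 8) + (24 choose 9) + (24 choose 10) + (24 choose 11)
     = 1 + 24 + 276 + 2024 + 10626 + 42504 + 134596 + 346104 + 735471 + 1307504 + 1961256 + 2496144
     = 7036530.

7036530


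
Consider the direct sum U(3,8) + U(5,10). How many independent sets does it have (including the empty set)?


For a direct sum, |I(M1+M2)| = |I(M1)| * |I(M2)|.
|I(U(3,8))| = sum C(8,k) for k=0..3 = 93.
|I(U(5,10))| = sum C(10,k) for k=0..5 = 638.
Total = 93 * 638 = 59334.

59334


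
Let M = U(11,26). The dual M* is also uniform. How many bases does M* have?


The dual of U(r,n) is U(n-r, n) = U(15,26).
Bases of U(15,26) are all (15)-element subsets.
|B(M*)| = C(26,15) = 7726160.

7726160


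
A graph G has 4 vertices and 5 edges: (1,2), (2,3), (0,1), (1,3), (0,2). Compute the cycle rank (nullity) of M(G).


Cycle rank (nullity) = |E| - r(M) = |E| - (|V| - c).
|E| = 5, |V| = 4, c = 1.
Nullity = 5 - (4 - 1) = 5 - 3 = 2.

2


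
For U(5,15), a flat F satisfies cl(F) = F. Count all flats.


Flats of U(5,15): every subset of size < 5 is a flat, plus E itself.
Count = C(15,0) + C(15,1) + C(15,2) + C(15,3) + C(15,4) + 1
     = 1 + 15 + 105 + 455 + 1365 + 1
     = 1942.

1942


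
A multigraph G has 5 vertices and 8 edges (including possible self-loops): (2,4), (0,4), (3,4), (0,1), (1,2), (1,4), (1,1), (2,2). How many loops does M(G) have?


In a graphic matroid, a loop is a self-loop edge (u,u) with rank 0.
Examining all 8 edges for self-loops...
Self-loops found: (1,1), (2,2)
Number of loops = 2.

2


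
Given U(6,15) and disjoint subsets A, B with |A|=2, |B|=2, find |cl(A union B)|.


|A union B| = 2 + 2 = 4 (disjoint).
In U(6,15), cl(S) = S if |S| < 6, else cl(S) = E.
Since 4 < 6, cl(A union B) = A union B.
|cl(A union B)| = 4.

4


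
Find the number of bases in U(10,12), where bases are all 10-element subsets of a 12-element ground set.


Bases of U(10,12) are all 10-element subsets of the 12-element ground set.
Number of bases = C(12,10).
(12 choose 10) = 66.

66


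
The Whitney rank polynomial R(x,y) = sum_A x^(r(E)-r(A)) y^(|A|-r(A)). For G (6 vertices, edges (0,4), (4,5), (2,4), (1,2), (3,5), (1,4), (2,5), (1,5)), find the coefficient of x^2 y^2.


R(x,y) = sum over A in 2^E of x^(r(E)-r(A)) * y^(|A|-r(A)).
G has 6 vertices, 8 edges. r(E) = 5.
Enumerate all 2^8 = 256 subsets.
Count subsets with r(E)-r(A)=2 and |A|-r(A)=2: 6.

6


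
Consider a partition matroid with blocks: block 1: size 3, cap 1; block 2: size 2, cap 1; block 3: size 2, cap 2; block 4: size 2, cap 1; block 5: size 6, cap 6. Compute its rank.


Rank of a partition matroid = sum of min(|Si|, ci) for each block.
= min(3,1) + min(2,1) + min(2,2) + min(2,1) + min(6,6)
= 1 + 1 + 2 + 1 + 6
= 11.

11


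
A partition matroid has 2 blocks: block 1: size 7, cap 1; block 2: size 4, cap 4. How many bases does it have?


A basis picks exactly ci elements from block i.
Number of bases = product of C(|Si|, ci).
= C(7,1) * C(4,4)
= 7 * 1
= 7.

7


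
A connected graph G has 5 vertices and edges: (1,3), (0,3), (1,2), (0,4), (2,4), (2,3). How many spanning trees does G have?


By Kirchhoff's matrix tree theorem, the number of spanning trees equals
the determinant of any cofactor of the Laplacian matrix L.
G has 5 vertices and 6 edges.
Computing the (4 x 4) cofactor determinant gives 11.

11


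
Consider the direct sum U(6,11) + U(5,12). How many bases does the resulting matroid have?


Bases of a direct sum M1 + M2: |B| = |B(M1)| * |B(M2)|.
|B(U(6,11))| = C(11,6) = 462.
|B(U(5,12))| = C(12,5) = 792.
Total bases = 462 * 792 = 365904.

365904


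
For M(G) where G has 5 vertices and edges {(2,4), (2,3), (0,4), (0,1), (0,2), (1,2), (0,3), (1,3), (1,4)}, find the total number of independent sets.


An independent set in a graphic matroid is an acyclic edge subset.
G has 5 vertices and 9 edges.
Enumerate all 2^9 = 512 subsets, checking for acyclicity.
Total independent sets = 198.

198


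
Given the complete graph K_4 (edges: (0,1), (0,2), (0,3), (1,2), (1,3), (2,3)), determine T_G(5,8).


T(K_4; x,y) = x^3 + 3x^2 + 4xy + 2x + y^3 + 3y^2 + 2y.
Substituting x=5, y=8:
= 125 + 75 + 160 + 10 + 512 + 192 + 16
= 1090.

1090


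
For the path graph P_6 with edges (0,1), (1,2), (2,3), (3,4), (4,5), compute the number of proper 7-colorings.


P(P_6, k) = k * (k-1)^(5).
P(7) = 7 * 6^5 = 7 * 7776 = 54432.

54432


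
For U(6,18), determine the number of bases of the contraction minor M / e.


Contracting e from U(6,18) gives U(5,17).
Bases of U(5,17) = (17 choose 5) = 6188.

6188


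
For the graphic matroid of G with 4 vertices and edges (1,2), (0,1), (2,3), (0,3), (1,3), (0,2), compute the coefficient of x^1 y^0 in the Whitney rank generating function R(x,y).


R(x,y) = sum over A in 2^E of x^(r(E)-r(A)) * y^(|A|-r(A)).
G has 4 vertices, 6 edges. r(E) = 3.
Enumerate all 2^6 = 64 subsets.
Count subsets with r(E)-r(A)=1 and |A|-r(A)=0: 15.

15


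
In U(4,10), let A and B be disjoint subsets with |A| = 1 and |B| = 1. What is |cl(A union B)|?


|A union B| = 1 + 1 = 2 (disjoint).
In U(4,10), cl(S) = S if |S| < 4, else cl(S) = E.
Since 2 < 4, cl(A union B) = A union B.
|cl(A union B)| = 2.

2


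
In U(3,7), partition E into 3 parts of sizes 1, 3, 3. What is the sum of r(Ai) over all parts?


r(Ai) = min(|Ai|, 3) for each part.
Sum = min(1,3) + min(3,3) + min(3,3)
    = 1 + 3 + 3
    = 7.

7


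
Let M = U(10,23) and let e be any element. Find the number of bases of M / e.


Contracting e from U(10,23) gives U(9,22).
Bases of U(9,22) = (22 choose 9) = 497420.

497420


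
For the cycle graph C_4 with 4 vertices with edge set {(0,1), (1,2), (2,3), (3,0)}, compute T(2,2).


T(C_4; x,y) = x + x^2 + ... + x^(3) + y.
T(2,2) = 2^1 + 2^2 + 2^3 + 2
= 2 + 4 + 8 + 2
= 16.

16


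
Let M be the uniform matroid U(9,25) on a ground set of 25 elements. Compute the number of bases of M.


Bases of U(9,25) are all 9-element subsets of the 25-element ground set.
Number of bases = C(25,9).
C(25,9) = 25! / (9! * 16!) = 2042975.

2042975


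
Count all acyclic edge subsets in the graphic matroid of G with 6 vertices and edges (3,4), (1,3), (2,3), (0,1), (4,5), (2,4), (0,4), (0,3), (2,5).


An independent set in a graphic matroid is an acyclic edge subset.
G has 6 vertices and 9 edges.
Enumerate all 2^9 = 512 subsets, checking for acyclicity.
Total independent sets = 280.

280


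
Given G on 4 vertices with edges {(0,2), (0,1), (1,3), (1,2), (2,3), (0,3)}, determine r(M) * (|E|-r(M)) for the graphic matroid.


r(M) = |V| - c = 4 - 1 = 3.
nullity = |E| - r(M) = 6 - 3 = 3.
Product = 3 * 3 = 9.

9


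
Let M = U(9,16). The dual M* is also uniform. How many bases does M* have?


The dual of U(r,n) is U(n-r, n) = U(7,16).
Bases of U(7,16) are all (7)-element subsets.
|B(M*)| = C(16,7) = 16! / (7! * 9!) = 11440.

11440
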